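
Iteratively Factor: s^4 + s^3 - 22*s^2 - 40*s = (s + 2)*(s^3 - s^2 - 20*s) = (s - 5)*(s + 2)*(s^2 + 4*s) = s*(s - 5)*(s + 2)*(s + 4)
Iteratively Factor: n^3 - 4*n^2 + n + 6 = (n + 1)*(n^2 - 5*n + 6) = (n - 3)*(n + 1)*(n - 2)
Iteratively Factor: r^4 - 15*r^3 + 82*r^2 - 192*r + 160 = (r - 4)*(r^3 - 11*r^2 + 38*r - 40) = (r - 5)*(r - 4)*(r^2 - 6*r + 8) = (r - 5)*(r - 4)*(r - 2)*(r - 4)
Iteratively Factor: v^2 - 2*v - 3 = (v - 3)*(v + 1)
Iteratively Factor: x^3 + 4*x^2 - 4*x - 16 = (x + 2)*(x^2 + 2*x - 8) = (x + 2)*(x + 4)*(x - 2)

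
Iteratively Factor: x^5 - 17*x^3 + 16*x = (x - 1)*(x^4 + x^3 - 16*x^2 - 16*x) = x*(x - 1)*(x^3 + x^2 - 16*x - 16) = x*(x - 1)*(x + 1)*(x^2 - 16) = x*(x - 1)*(x + 1)*(x + 4)*(x - 4)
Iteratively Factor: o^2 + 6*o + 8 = (o + 2)*(o + 4)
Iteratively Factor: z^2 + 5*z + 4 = (z + 4)*(z + 1)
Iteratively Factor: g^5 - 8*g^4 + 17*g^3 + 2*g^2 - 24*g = (g - 4)*(g^4 - 4*g^3 + g^2 + 6*g) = g*(g - 4)*(g^3 - 4*g^2 + g + 6) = g*(g - 4)*(g - 2)*(g^2 - 2*g - 3) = g*(g - 4)*(g - 2)*(g + 1)*(g - 3)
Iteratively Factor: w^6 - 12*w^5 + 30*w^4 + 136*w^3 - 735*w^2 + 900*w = (w + 4)*(w^5 - 16*w^4 + 94*w^3 - 240*w^2 + 225*w) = w*(w + 4)*(w^4 - 16*w^3 + 94*w^2 - 240*w + 225) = w*(w - 3)*(w + 4)*(w^3 - 13*w^2 + 55*w - 75) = w*(w - 3)^2*(w + 4)*(w^2 - 10*w + 25) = w*(w - 5)*(w - 3)^2*(w + 4)*(w - 5)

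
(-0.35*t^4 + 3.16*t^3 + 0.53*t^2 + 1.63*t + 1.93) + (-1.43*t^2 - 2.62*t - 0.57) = -0.35*t^4 + 3.16*t^3 - 0.9*t^2 - 0.99*t + 1.36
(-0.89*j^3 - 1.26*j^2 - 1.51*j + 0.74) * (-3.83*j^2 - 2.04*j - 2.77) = 3.4087*j^5 + 6.6414*j^4 + 10.819*j^3 + 3.7364*j^2 + 2.6731*j - 2.0498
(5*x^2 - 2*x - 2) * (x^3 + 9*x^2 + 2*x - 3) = 5*x^5 + 43*x^4 - 10*x^3 - 37*x^2 + 2*x + 6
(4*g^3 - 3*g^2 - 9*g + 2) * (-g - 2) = -4*g^4 - 5*g^3 + 15*g^2 + 16*g - 4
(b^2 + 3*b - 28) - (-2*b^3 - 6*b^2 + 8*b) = 2*b^3 + 7*b^2 - 5*b - 28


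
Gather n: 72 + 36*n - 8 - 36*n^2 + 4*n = -36*n^2 + 40*n + 64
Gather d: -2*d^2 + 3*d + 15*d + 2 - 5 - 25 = -2*d^2 + 18*d - 28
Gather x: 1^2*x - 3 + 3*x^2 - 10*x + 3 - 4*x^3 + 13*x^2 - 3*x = -4*x^3 + 16*x^2 - 12*x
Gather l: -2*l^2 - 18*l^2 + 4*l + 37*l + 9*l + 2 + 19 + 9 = -20*l^2 + 50*l + 30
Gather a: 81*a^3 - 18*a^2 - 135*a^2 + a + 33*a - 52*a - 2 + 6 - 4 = 81*a^3 - 153*a^2 - 18*a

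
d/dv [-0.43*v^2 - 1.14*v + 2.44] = -0.86*v - 1.14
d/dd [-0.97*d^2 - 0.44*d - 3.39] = -1.94*d - 0.44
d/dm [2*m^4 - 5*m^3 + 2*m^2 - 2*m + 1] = 8*m^3 - 15*m^2 + 4*m - 2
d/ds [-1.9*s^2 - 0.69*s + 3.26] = -3.8*s - 0.69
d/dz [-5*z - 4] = -5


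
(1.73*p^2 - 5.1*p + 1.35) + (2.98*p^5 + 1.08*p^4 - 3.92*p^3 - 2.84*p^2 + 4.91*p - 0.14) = 2.98*p^5 + 1.08*p^4 - 3.92*p^3 - 1.11*p^2 - 0.19*p + 1.21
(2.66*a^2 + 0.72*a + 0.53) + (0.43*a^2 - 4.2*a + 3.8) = 3.09*a^2 - 3.48*a + 4.33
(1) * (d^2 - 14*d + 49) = d^2 - 14*d + 49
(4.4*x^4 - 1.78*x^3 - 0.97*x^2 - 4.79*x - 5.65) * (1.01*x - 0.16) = 4.444*x^5 - 2.5018*x^4 - 0.6949*x^3 - 4.6827*x^2 - 4.9401*x + 0.904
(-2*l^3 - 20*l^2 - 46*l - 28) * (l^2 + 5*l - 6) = -2*l^5 - 30*l^4 - 134*l^3 - 138*l^2 + 136*l + 168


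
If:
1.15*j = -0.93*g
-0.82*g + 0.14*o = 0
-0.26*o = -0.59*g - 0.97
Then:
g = 1.04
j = -0.84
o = 6.09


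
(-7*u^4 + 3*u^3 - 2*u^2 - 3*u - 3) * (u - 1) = -7*u^5 + 10*u^4 - 5*u^3 - u^2 + 3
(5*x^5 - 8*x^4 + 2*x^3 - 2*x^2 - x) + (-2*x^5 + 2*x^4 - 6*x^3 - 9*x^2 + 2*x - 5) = 3*x^5 - 6*x^4 - 4*x^3 - 11*x^2 + x - 5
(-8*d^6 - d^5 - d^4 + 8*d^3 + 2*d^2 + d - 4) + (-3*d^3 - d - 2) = -8*d^6 - d^5 - d^4 + 5*d^3 + 2*d^2 - 6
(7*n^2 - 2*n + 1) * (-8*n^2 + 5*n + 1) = -56*n^4 + 51*n^3 - 11*n^2 + 3*n + 1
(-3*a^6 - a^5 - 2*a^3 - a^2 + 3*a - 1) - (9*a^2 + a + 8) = -3*a^6 - a^5 - 2*a^3 - 10*a^2 + 2*a - 9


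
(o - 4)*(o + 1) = o^2 - 3*o - 4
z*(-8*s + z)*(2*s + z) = -16*s^2*z - 6*s*z^2 + z^3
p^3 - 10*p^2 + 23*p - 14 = (p - 7)*(p - 2)*(p - 1)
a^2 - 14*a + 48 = (a - 8)*(a - 6)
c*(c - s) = c^2 - c*s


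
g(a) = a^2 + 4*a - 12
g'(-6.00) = -8.00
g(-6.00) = 0.00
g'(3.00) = 10.00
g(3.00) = 9.00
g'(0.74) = 5.48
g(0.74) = -8.49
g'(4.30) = 12.60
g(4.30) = 23.69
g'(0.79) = 5.58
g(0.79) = -8.22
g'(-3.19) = -2.38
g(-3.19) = -14.58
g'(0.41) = 4.82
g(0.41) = -10.19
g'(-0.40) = 3.20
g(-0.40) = -13.44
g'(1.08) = 6.16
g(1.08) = -6.51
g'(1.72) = 7.44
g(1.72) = -2.16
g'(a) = 2*a + 4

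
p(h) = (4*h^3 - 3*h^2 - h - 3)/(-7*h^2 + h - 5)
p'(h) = (14*h - 1)*(4*h^3 - 3*h^2 - h - 3)/(-7*h^2 + h - 5)^2 + (12*h^2 - 6*h - 1)/(-7*h^2 + h - 5)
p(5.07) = -2.42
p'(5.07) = -0.60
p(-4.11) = 2.57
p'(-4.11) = -0.60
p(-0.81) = 0.60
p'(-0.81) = -0.41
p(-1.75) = 1.13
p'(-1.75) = -0.62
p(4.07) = -1.82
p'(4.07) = -0.61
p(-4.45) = 2.77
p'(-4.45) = -0.59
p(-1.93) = 1.24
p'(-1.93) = -0.62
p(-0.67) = 0.55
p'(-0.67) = -0.30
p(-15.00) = 8.88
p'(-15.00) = -0.57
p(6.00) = -2.98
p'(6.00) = -0.59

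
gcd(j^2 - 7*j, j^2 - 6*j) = j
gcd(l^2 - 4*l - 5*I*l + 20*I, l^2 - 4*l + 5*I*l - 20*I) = l - 4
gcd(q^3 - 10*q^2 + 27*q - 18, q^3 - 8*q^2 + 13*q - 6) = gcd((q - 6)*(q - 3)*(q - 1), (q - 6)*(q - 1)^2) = q^2 - 7*q + 6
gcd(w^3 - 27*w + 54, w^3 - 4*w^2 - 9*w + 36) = w - 3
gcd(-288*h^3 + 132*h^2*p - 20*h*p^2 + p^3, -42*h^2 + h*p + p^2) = -6*h + p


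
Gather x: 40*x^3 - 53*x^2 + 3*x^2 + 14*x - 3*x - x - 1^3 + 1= 40*x^3 - 50*x^2 + 10*x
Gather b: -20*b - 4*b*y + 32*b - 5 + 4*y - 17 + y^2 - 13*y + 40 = b*(12 - 4*y) + y^2 - 9*y + 18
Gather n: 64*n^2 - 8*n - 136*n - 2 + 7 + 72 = 64*n^2 - 144*n + 77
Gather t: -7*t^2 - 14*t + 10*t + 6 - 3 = -7*t^2 - 4*t + 3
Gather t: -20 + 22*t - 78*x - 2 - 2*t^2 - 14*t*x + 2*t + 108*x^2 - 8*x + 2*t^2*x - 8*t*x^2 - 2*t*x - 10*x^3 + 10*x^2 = t^2*(2*x - 2) + t*(-8*x^2 - 16*x + 24) - 10*x^3 + 118*x^2 - 86*x - 22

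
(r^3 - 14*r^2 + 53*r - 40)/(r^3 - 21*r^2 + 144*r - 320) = (r - 1)/(r - 8)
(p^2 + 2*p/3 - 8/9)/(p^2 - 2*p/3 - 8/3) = (p - 2/3)/(p - 2)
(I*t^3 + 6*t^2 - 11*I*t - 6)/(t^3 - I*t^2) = I + 5/t - 6*I/t^2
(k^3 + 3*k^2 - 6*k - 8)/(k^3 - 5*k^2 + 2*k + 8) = (k + 4)/(k - 4)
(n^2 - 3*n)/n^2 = (n - 3)/n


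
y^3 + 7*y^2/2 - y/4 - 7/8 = (y - 1/2)*(y + 1/2)*(y + 7/2)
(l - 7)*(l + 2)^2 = l^3 - 3*l^2 - 24*l - 28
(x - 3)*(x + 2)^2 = x^3 + x^2 - 8*x - 12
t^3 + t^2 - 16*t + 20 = (t - 2)^2*(t + 5)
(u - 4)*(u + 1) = u^2 - 3*u - 4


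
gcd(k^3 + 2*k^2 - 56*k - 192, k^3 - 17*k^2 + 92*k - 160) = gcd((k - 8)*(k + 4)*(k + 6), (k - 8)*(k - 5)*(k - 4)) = k - 8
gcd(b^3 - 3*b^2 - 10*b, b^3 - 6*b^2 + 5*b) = b^2 - 5*b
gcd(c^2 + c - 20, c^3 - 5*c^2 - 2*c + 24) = c - 4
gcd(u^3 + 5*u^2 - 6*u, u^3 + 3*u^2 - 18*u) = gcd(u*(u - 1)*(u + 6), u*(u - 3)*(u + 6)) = u^2 + 6*u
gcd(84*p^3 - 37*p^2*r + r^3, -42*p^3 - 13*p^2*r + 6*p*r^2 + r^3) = 21*p^2 - 4*p*r - r^2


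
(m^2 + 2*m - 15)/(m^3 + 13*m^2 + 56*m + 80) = (m - 3)/(m^2 + 8*m + 16)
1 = 1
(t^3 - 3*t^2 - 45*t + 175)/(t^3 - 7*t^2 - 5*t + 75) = (t + 7)/(t + 3)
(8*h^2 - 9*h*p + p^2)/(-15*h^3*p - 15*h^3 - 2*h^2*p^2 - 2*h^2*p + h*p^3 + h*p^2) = (-8*h^2 + 9*h*p - p^2)/(h*(15*h^2*p + 15*h^2 + 2*h*p^2 + 2*h*p - p^3 - p^2))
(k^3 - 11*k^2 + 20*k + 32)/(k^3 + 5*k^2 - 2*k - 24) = (k^3 - 11*k^2 + 20*k + 32)/(k^3 + 5*k^2 - 2*k - 24)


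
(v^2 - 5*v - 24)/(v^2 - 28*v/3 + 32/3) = 3*(v + 3)/(3*v - 4)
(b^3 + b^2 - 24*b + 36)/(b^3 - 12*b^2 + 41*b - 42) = (b + 6)/(b - 7)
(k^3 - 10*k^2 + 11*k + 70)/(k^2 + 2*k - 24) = (k^3 - 10*k^2 + 11*k + 70)/(k^2 + 2*k - 24)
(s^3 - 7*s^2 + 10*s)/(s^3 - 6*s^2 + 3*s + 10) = s/(s + 1)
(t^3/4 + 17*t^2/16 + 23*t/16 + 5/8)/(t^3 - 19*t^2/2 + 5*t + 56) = (4*t^2 + 9*t + 5)/(8*(2*t^2 - 23*t + 56))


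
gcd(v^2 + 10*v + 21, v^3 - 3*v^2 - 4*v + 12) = 1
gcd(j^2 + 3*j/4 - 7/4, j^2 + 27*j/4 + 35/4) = j + 7/4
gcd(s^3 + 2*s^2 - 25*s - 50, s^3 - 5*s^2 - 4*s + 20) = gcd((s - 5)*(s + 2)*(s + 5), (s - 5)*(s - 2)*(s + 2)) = s^2 - 3*s - 10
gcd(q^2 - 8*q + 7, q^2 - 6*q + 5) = q - 1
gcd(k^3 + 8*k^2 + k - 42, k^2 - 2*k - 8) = 1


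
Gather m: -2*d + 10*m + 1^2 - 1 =-2*d + 10*m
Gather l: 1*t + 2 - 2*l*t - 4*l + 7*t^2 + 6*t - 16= l*(-2*t - 4) + 7*t^2 + 7*t - 14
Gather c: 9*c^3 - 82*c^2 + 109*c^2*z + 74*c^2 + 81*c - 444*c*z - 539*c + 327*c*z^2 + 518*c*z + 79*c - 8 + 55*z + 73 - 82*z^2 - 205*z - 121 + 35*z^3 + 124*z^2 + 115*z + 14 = 9*c^3 + c^2*(109*z - 8) + c*(327*z^2 + 74*z - 379) + 35*z^3 + 42*z^2 - 35*z - 42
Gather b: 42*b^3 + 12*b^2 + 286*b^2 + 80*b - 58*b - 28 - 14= 42*b^3 + 298*b^2 + 22*b - 42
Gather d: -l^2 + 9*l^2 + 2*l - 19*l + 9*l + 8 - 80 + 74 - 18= 8*l^2 - 8*l - 16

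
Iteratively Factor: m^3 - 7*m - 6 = (m + 1)*(m^2 - m - 6) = (m - 3)*(m + 1)*(m + 2)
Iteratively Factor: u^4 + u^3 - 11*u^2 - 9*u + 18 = (u + 3)*(u^3 - 2*u^2 - 5*u + 6) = (u - 1)*(u + 3)*(u^2 - u - 6) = (u - 1)*(u + 2)*(u + 3)*(u - 3)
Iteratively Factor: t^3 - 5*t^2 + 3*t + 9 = (t + 1)*(t^2 - 6*t + 9) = (t - 3)*(t + 1)*(t - 3)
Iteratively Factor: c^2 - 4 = (c + 2)*(c - 2)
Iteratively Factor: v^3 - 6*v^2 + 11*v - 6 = (v - 3)*(v^2 - 3*v + 2) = (v - 3)*(v - 1)*(v - 2)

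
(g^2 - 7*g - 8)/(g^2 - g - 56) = (g + 1)/(g + 7)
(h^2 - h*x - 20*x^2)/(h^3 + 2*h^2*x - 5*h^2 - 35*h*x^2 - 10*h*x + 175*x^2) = (h + 4*x)/(h^2 + 7*h*x - 5*h - 35*x)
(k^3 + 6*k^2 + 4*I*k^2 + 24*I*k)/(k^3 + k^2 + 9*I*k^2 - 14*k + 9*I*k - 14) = k*(k^2 + 2*k*(3 + 2*I) + 24*I)/(k^3 + k^2*(1 + 9*I) + k*(-14 + 9*I) - 14)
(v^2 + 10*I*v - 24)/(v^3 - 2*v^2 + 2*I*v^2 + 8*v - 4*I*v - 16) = (v + 6*I)/(v^2 - 2*v*(1 + I) + 4*I)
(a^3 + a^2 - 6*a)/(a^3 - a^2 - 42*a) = (-a^2 - a + 6)/(-a^2 + a + 42)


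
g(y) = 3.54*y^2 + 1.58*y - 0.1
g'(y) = 7.08*y + 1.58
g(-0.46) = -0.08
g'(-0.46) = -1.68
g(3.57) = 50.66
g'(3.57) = 26.86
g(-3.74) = 43.51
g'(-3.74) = -24.90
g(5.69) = 123.50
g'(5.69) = 41.87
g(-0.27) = -0.27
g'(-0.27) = -0.33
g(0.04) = -0.03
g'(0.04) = 1.86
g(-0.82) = 0.98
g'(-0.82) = -4.23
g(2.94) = 35.14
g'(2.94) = 22.40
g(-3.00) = 27.02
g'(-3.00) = -19.66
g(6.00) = 136.82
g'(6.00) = 44.06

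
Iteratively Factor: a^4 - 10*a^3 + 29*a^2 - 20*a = (a)*(a^3 - 10*a^2 + 29*a - 20) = a*(a - 1)*(a^2 - 9*a + 20) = a*(a - 5)*(a - 1)*(a - 4)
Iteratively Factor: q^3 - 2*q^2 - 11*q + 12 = (q - 4)*(q^2 + 2*q - 3) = (q - 4)*(q + 3)*(q - 1)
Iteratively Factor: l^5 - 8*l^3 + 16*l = (l - 2)*(l^4 + 2*l^3 - 4*l^2 - 8*l) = (l - 2)^2*(l^3 + 4*l^2 + 4*l) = (l - 2)^2*(l + 2)*(l^2 + 2*l) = l*(l - 2)^2*(l + 2)*(l + 2)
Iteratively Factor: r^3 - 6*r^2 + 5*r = (r - 5)*(r^2 - r) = r*(r - 5)*(r - 1)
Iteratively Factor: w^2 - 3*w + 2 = (w - 1)*(w - 2)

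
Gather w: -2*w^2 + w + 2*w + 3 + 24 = -2*w^2 + 3*w + 27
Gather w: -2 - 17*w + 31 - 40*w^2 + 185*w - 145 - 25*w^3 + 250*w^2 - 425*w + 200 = -25*w^3 + 210*w^2 - 257*w + 84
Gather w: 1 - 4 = -3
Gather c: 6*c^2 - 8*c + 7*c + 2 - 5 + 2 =6*c^2 - c - 1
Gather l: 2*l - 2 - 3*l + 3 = 1 - l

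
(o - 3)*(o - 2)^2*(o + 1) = o^4 - 6*o^3 + 9*o^2 + 4*o - 12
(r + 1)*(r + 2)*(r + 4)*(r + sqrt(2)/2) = r^4 + sqrt(2)*r^3/2 + 7*r^3 + 7*sqrt(2)*r^2/2 + 14*r^2 + 8*r + 7*sqrt(2)*r + 4*sqrt(2)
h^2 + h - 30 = (h - 5)*(h + 6)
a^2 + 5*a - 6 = (a - 1)*(a + 6)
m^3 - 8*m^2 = m^2*(m - 8)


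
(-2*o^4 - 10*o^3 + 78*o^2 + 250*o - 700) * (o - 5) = -2*o^5 + 128*o^3 - 140*o^2 - 1950*o + 3500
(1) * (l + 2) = l + 2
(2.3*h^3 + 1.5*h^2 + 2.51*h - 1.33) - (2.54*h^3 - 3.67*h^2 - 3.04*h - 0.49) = -0.24*h^3 + 5.17*h^2 + 5.55*h - 0.84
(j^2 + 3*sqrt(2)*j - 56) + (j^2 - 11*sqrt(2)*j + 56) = 2*j^2 - 8*sqrt(2)*j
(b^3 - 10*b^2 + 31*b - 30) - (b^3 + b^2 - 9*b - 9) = -11*b^2 + 40*b - 21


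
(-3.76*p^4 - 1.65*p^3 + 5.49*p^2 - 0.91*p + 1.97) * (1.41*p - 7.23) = -5.3016*p^5 + 24.8583*p^4 + 19.6704*p^3 - 40.9758*p^2 + 9.357*p - 14.2431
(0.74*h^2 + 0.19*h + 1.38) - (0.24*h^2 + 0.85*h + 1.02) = 0.5*h^2 - 0.66*h + 0.36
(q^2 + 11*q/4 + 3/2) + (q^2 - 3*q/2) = 2*q^2 + 5*q/4 + 3/2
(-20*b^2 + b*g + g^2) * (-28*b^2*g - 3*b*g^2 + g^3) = 560*b^4*g + 32*b^3*g^2 - 51*b^2*g^3 - 2*b*g^4 + g^5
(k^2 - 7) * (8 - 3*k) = -3*k^3 + 8*k^2 + 21*k - 56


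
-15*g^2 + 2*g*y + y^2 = (-3*g + y)*(5*g + y)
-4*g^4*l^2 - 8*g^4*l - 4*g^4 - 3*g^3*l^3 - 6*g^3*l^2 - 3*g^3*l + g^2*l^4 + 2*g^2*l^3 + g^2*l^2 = (-4*g + l)*(g + l)*(g*l + g)^2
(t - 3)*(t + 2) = t^2 - t - 6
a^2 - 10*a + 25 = (a - 5)^2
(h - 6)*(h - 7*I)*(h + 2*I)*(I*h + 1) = I*h^4 + 6*h^3 - 6*I*h^3 - 36*h^2 + 9*I*h^2 + 14*h - 54*I*h - 84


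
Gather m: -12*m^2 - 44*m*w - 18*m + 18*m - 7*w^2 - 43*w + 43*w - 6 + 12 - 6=-12*m^2 - 44*m*w - 7*w^2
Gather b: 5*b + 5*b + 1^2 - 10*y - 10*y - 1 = 10*b - 20*y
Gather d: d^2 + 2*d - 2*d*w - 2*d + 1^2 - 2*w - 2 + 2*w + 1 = d^2 - 2*d*w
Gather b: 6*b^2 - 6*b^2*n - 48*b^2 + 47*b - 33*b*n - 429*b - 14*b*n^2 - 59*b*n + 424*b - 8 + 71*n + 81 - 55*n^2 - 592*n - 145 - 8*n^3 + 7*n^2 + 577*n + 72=b^2*(-6*n - 42) + b*(-14*n^2 - 92*n + 42) - 8*n^3 - 48*n^2 + 56*n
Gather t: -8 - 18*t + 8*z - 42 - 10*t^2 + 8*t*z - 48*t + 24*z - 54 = -10*t^2 + t*(8*z - 66) + 32*z - 104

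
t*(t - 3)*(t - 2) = t^3 - 5*t^2 + 6*t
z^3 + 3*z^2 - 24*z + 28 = (z - 2)^2*(z + 7)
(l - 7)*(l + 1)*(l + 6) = l^3 - 43*l - 42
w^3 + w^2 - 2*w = w*(w - 1)*(w + 2)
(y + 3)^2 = y^2 + 6*y + 9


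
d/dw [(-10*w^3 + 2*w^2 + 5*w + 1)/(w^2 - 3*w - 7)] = (-10*w^4 + 60*w^3 + 199*w^2 - 30*w - 32)/(w^4 - 6*w^3 - 5*w^2 + 42*w + 49)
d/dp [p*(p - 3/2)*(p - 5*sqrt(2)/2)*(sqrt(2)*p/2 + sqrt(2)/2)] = 2*sqrt(2)*p^3 - 15*p^2/2 - 3*sqrt(2)*p^2/4 - 3*sqrt(2)*p/2 + 5*p/2 + 15/4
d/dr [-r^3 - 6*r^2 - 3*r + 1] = -3*r^2 - 12*r - 3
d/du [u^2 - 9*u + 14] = 2*u - 9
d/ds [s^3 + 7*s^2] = s*(3*s + 14)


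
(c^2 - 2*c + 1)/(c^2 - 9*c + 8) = (c - 1)/(c - 8)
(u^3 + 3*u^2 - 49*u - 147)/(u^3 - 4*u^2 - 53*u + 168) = (u^2 - 4*u - 21)/(u^2 - 11*u + 24)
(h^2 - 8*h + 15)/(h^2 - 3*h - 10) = (h - 3)/(h + 2)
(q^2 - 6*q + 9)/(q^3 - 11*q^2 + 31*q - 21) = (q - 3)/(q^2 - 8*q + 7)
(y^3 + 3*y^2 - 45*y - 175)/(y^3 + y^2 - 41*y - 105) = (y + 5)/(y + 3)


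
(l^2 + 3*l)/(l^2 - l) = (l + 3)/(l - 1)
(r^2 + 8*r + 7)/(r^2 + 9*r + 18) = (r^2 + 8*r + 7)/(r^2 + 9*r + 18)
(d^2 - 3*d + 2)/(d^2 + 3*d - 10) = (d - 1)/(d + 5)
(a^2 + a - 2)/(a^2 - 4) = (a - 1)/(a - 2)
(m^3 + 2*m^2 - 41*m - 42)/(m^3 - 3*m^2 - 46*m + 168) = (m + 1)/(m - 4)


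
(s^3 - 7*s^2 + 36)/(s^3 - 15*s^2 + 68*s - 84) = (s^2 - s - 6)/(s^2 - 9*s + 14)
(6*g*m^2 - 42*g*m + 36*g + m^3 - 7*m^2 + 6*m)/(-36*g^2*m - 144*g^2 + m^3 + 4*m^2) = (-m^2 + 7*m - 6)/(6*g*m + 24*g - m^2 - 4*m)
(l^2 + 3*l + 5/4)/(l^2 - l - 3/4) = (2*l + 5)/(2*l - 3)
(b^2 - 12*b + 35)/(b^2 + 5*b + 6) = (b^2 - 12*b + 35)/(b^2 + 5*b + 6)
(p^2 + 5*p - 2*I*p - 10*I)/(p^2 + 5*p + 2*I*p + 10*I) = (p - 2*I)/(p + 2*I)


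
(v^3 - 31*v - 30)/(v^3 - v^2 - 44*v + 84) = (v^2 + 6*v + 5)/(v^2 + 5*v - 14)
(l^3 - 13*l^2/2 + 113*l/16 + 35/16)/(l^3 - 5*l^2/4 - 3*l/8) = (4*l^2 - 27*l + 35)/(2*l*(2*l - 3))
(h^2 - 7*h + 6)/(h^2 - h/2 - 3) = 2*(-h^2 + 7*h - 6)/(-2*h^2 + h + 6)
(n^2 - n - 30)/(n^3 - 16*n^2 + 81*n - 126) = (n + 5)/(n^2 - 10*n + 21)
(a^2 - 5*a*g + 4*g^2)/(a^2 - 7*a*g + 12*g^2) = (a - g)/(a - 3*g)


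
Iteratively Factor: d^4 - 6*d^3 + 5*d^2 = (d - 1)*(d^3 - 5*d^2) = (d - 5)*(d - 1)*(d^2) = d*(d - 5)*(d - 1)*(d)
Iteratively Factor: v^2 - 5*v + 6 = (v - 2)*(v - 3)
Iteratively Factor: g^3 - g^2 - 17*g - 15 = (g + 3)*(g^2 - 4*g - 5) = (g - 5)*(g + 3)*(g + 1)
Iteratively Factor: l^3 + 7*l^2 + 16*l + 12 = (l + 3)*(l^2 + 4*l + 4) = (l + 2)*(l + 3)*(l + 2)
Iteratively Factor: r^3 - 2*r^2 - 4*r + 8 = (r - 2)*(r^2 - 4) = (r - 2)*(r + 2)*(r - 2)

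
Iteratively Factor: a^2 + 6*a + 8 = (a + 4)*(a + 2)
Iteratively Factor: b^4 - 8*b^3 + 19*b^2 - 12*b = (b - 4)*(b^3 - 4*b^2 + 3*b) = (b - 4)*(b - 3)*(b^2 - b) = (b - 4)*(b - 3)*(b - 1)*(b)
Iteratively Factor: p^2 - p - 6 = (p + 2)*(p - 3)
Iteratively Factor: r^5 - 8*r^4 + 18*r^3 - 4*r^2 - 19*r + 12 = (r - 1)*(r^4 - 7*r^3 + 11*r^2 + 7*r - 12) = (r - 1)*(r + 1)*(r^3 - 8*r^2 + 19*r - 12) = (r - 1)^2*(r + 1)*(r^2 - 7*r + 12) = (r - 3)*(r - 1)^2*(r + 1)*(r - 4)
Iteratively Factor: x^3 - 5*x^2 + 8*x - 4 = (x - 2)*(x^2 - 3*x + 2) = (x - 2)*(x - 1)*(x - 2)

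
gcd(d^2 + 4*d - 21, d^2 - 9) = d - 3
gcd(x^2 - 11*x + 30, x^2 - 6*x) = x - 6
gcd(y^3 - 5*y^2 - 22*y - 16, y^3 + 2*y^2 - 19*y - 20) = y + 1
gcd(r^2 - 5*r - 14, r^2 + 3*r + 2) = r + 2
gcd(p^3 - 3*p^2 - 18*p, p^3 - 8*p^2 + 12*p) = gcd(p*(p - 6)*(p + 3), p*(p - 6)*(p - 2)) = p^2 - 6*p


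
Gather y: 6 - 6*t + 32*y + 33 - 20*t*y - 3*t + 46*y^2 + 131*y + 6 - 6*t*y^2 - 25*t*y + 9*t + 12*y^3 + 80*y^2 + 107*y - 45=12*y^3 + y^2*(126 - 6*t) + y*(270 - 45*t)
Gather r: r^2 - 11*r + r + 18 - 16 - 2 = r^2 - 10*r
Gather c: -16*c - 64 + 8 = -16*c - 56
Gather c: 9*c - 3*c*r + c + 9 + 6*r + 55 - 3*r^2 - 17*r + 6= c*(10 - 3*r) - 3*r^2 - 11*r + 70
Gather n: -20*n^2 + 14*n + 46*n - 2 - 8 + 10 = -20*n^2 + 60*n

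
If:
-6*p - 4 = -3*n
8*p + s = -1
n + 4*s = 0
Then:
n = 52/45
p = -4/45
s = -13/45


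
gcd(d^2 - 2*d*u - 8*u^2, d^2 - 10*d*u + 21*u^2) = 1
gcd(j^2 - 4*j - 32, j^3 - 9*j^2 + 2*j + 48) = j - 8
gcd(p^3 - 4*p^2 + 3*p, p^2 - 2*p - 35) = 1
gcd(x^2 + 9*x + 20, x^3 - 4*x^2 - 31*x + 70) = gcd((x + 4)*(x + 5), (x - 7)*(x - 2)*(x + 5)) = x + 5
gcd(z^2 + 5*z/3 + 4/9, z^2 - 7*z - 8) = 1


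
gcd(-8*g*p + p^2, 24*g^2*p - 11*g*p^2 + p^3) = -8*g*p + p^2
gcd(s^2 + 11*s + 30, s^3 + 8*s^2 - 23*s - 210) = s + 6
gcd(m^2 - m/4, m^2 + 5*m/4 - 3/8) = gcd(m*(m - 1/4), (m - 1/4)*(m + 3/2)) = m - 1/4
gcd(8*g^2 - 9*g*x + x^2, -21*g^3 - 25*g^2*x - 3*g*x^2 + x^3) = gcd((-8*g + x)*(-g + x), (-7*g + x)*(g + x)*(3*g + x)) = 1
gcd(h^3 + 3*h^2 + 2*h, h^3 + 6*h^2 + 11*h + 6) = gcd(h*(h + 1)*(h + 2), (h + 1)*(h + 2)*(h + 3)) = h^2 + 3*h + 2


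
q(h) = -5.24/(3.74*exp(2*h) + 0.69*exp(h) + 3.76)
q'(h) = -5.24*(-7.48*exp(2*h) - 0.69*exp(h))/(3.74*exp(2*h) + 0.69*exp(h) + 3.76)^2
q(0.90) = -0.19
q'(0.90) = 0.31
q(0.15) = -0.55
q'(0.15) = 0.62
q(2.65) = -0.01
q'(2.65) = 0.01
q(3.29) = -0.00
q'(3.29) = 0.00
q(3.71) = -0.00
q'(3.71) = 0.00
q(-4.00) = -1.39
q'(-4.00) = 0.01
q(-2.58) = -1.37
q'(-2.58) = 0.03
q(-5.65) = -1.39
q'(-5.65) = 0.00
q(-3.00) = -1.38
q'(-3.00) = 0.02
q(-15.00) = -1.39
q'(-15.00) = 0.00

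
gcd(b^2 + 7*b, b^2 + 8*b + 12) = 1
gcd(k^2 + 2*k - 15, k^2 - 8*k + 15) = k - 3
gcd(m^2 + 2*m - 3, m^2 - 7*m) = 1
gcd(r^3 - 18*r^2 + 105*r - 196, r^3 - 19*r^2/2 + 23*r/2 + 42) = r^2 - 11*r + 28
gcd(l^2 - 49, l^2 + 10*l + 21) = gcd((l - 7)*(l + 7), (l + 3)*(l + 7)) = l + 7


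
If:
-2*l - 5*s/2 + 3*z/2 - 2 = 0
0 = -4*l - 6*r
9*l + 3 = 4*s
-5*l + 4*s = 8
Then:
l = 5/4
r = -5/6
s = 57/16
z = 143/16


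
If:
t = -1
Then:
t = -1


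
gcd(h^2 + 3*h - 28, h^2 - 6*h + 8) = h - 4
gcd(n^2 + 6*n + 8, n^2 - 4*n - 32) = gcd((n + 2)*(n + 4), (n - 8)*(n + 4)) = n + 4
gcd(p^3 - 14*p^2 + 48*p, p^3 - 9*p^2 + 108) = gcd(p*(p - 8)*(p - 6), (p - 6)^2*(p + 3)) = p - 6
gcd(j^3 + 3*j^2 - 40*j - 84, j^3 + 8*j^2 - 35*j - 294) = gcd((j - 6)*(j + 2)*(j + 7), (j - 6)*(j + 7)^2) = j^2 + j - 42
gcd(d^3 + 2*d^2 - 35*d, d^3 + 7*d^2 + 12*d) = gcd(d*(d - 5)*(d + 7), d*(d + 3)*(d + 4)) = d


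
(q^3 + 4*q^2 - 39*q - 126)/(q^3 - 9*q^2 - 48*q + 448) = (q^2 - 3*q - 18)/(q^2 - 16*q + 64)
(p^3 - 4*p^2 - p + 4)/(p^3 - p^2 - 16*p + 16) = (p + 1)/(p + 4)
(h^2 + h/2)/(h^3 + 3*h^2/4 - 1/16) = 8*h/(8*h^2 + 2*h - 1)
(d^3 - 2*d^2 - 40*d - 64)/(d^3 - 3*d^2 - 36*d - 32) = (d + 2)/(d + 1)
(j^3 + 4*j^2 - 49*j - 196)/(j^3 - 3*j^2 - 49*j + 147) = (j + 4)/(j - 3)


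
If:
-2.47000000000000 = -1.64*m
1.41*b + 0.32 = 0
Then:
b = -0.23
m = 1.51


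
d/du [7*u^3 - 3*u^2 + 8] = 3*u*(7*u - 2)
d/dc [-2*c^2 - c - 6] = -4*c - 1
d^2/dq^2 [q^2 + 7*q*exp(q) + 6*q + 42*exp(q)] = 7*q*exp(q) + 56*exp(q) + 2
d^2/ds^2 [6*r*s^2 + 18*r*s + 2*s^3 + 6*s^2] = 12*r + 12*s + 12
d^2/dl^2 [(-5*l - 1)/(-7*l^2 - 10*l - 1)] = 2*(4*(5*l + 1)*(7*l + 5)^2 - 3*(35*l + 19)*(7*l^2 + 10*l + 1))/(7*l^2 + 10*l + 1)^3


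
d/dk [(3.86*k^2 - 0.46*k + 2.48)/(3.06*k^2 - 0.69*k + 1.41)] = (-1.2558*k^2 - 4.2924*k + 1.0626)/(9.3636*k^4 - 4.2228*k^3 + 9.1053*k^2 - 1.9458*k + 1.9881)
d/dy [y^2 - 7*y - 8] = 2*y - 7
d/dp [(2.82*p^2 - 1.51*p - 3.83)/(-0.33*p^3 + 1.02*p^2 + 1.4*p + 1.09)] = (0.9306*p^4 - 0.9966*p^3 + 1.6965*p^2 + 13.9608*p + 3.7161)/(0.1089*p^6 - 0.6732*p^5 + 0.1164*p^4 + 2.1366*p^3 + 4.1836*p^2 + 3.052*p + 1.1881)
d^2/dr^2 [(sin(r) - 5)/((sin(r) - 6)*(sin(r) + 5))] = (-sin(r)^5 + 19*sin(r)^4 - 193*sin(r)^3 + 605*sin(r)^2 - 840*sin(r) - 370)/((sin(r) - 6)^3*(sin(r) + 5)^3)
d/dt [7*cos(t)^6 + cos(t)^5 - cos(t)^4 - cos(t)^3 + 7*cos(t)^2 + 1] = (-42*cos(t)^4 - 5*cos(t)^3 + 4*cos(t)^2 + 3*cos(t) - 14)*sin(t)*cos(t)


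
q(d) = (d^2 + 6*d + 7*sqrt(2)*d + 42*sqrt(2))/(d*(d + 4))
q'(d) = (2*d + 6 + 7*sqrt(2))/(d*(d + 4)) - (d^2 + 6*d + 7*sqrt(2)*d + 42*sqrt(2))/(d*(d + 4)^2) - (d^2 + 6*d + 7*sqrt(2)*d + 42*sqrt(2))/(d^2*(d + 4)) = (-7*sqrt(2)*d^2 - 2*d^2 - 84*sqrt(2)*d - 168*sqrt(2))/(d^2*(d^2 + 8*d + 16))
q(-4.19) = 12.98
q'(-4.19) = 80.86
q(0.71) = 21.29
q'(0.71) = -29.32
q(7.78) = 2.66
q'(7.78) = -0.22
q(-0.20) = -74.02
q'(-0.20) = -371.03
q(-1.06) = -14.01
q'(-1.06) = -12.87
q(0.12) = 124.03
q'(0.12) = -1031.02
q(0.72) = 21.00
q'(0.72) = -28.51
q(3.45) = 4.91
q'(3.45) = -1.19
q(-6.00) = 0.00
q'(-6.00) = 0.32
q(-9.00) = -0.06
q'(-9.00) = -0.07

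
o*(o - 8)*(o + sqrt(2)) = o^3 - 8*o^2 + sqrt(2)*o^2 - 8*sqrt(2)*o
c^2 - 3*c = c*(c - 3)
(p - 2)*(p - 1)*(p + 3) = p^3 - 7*p + 6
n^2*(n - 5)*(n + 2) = n^4 - 3*n^3 - 10*n^2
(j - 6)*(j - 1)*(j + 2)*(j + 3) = j^4 - 2*j^3 - 23*j^2 - 12*j + 36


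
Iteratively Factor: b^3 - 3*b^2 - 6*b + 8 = (b + 2)*(b^2 - 5*b + 4) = (b - 1)*(b + 2)*(b - 4)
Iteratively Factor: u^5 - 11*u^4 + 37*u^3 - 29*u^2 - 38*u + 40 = (u - 5)*(u^4 - 6*u^3 + 7*u^2 + 6*u - 8) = (u - 5)*(u + 1)*(u^3 - 7*u^2 + 14*u - 8) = (u - 5)*(u - 2)*(u + 1)*(u^2 - 5*u + 4) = (u - 5)*(u - 2)*(u - 1)*(u + 1)*(u - 4)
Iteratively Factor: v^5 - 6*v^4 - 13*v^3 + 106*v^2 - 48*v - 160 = (v + 4)*(v^4 - 10*v^3 + 27*v^2 - 2*v - 40) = (v + 1)*(v + 4)*(v^3 - 11*v^2 + 38*v - 40) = (v - 4)*(v + 1)*(v + 4)*(v^2 - 7*v + 10) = (v - 5)*(v - 4)*(v + 1)*(v + 4)*(v - 2)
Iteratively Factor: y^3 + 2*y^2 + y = (y)*(y^2 + 2*y + 1) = y*(y + 1)*(y + 1)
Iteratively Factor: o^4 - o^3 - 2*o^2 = (o)*(o^3 - o^2 - 2*o) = o*(o + 1)*(o^2 - 2*o) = o*(o - 2)*(o + 1)*(o)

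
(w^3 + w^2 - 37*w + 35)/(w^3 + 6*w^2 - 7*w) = (w - 5)/w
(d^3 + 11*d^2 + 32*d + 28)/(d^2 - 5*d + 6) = (d^3 + 11*d^2 + 32*d + 28)/(d^2 - 5*d + 6)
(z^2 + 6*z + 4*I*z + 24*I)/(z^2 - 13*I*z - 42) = (z^2 + z*(6 + 4*I) + 24*I)/(z^2 - 13*I*z - 42)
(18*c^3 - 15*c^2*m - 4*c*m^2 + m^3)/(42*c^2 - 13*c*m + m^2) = (3*c^2 - 2*c*m - m^2)/(7*c - m)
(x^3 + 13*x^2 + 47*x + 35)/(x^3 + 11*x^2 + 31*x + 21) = (x + 5)/(x + 3)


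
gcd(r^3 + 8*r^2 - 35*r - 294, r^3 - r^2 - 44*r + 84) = r^2 + r - 42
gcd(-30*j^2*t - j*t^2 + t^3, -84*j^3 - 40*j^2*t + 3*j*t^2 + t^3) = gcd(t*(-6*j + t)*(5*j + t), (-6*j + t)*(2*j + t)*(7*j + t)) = -6*j + t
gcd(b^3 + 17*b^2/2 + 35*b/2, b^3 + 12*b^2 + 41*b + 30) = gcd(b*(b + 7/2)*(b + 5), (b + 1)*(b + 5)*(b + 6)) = b + 5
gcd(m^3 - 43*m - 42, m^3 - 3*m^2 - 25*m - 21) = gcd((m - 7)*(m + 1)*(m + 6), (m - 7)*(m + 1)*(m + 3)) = m^2 - 6*m - 7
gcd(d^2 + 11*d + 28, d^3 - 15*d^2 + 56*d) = 1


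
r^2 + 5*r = r*(r + 5)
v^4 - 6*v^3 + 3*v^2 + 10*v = v*(v - 5)*(v - 2)*(v + 1)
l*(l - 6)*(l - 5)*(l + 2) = l^4 - 9*l^3 + 8*l^2 + 60*l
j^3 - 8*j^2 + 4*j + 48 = (j - 6)*(j - 4)*(j + 2)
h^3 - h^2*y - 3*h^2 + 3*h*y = h*(h - 3)*(h - y)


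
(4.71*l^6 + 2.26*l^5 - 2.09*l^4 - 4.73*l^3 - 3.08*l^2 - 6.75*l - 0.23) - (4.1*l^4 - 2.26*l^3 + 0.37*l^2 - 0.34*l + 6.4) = 4.71*l^6 + 2.26*l^5 - 6.19*l^4 - 2.47*l^3 - 3.45*l^2 - 6.41*l - 6.63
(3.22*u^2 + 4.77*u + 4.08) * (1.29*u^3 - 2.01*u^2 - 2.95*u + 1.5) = 4.1538*u^5 - 0.3189*u^4 - 13.8235*u^3 - 17.4423*u^2 - 4.881*u + 6.12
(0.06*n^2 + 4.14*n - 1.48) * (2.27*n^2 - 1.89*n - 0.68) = 0.1362*n^4 + 9.2844*n^3 - 11.225*n^2 - 0.0180000000000002*n + 1.0064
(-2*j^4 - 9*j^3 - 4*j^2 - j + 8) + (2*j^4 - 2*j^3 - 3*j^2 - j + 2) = -11*j^3 - 7*j^2 - 2*j + 10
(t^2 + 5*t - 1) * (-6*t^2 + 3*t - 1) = -6*t^4 - 27*t^3 + 20*t^2 - 8*t + 1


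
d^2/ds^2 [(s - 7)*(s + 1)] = 2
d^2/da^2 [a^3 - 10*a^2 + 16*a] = 6*a - 20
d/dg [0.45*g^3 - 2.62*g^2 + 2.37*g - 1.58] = 1.35*g^2 - 5.24*g + 2.37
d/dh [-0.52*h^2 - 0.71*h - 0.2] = -1.04*h - 0.71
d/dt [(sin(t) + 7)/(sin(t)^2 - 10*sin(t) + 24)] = (-14*sin(t) + cos(t)^2 + 93)*cos(t)/(sin(t)^2 - 10*sin(t) + 24)^2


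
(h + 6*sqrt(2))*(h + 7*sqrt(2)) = h^2 + 13*sqrt(2)*h + 84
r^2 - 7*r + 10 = (r - 5)*(r - 2)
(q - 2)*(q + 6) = q^2 + 4*q - 12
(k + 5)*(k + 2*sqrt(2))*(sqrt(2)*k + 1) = sqrt(2)*k^3 + 5*k^2 + 5*sqrt(2)*k^2 + 2*sqrt(2)*k + 25*k + 10*sqrt(2)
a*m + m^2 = m*(a + m)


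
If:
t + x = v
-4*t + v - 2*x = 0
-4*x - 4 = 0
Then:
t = 1/3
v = -2/3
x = -1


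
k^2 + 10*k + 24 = (k + 4)*(k + 6)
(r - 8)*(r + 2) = r^2 - 6*r - 16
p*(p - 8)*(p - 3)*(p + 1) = p^4 - 10*p^3 + 13*p^2 + 24*p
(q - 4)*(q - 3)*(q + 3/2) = q^3 - 11*q^2/2 + 3*q/2 + 18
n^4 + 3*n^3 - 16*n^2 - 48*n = n*(n - 4)*(n + 3)*(n + 4)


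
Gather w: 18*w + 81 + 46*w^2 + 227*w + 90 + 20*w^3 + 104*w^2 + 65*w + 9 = 20*w^3 + 150*w^2 + 310*w + 180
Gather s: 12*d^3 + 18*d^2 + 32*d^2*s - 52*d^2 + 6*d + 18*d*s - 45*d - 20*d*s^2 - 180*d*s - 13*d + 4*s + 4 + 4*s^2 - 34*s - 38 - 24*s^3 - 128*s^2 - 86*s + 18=12*d^3 - 34*d^2 - 52*d - 24*s^3 + s^2*(-20*d - 124) + s*(32*d^2 - 162*d - 116) - 16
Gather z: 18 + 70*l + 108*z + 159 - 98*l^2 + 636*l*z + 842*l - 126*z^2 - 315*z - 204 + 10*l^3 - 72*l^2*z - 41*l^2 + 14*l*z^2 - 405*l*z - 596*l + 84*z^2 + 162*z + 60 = 10*l^3 - 139*l^2 + 316*l + z^2*(14*l - 42) + z*(-72*l^2 + 231*l - 45) + 33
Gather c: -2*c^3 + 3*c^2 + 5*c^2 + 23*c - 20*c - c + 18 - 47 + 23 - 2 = -2*c^3 + 8*c^2 + 2*c - 8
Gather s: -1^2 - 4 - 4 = -9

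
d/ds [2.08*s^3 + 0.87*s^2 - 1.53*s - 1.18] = 6.24*s^2 + 1.74*s - 1.53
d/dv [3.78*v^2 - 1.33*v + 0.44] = 7.56*v - 1.33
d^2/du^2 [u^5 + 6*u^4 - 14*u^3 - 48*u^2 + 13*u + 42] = 20*u^3 + 72*u^2 - 84*u - 96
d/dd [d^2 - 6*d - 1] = 2*d - 6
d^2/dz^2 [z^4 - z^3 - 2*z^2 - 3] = 12*z^2 - 6*z - 4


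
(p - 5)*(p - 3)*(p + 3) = p^3 - 5*p^2 - 9*p + 45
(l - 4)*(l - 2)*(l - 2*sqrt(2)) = l^3 - 6*l^2 - 2*sqrt(2)*l^2 + 8*l + 12*sqrt(2)*l - 16*sqrt(2)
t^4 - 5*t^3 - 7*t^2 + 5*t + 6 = (t - 6)*(t - 1)*(t + 1)^2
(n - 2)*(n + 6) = n^2 + 4*n - 12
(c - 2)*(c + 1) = c^2 - c - 2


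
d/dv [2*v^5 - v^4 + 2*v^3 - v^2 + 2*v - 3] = 10*v^4 - 4*v^3 + 6*v^2 - 2*v + 2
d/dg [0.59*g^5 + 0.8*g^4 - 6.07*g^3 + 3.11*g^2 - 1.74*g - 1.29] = 2.95*g^4 + 3.2*g^3 - 18.21*g^2 + 6.22*g - 1.74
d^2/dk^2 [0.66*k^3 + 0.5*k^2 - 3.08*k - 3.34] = 3.96*k + 1.0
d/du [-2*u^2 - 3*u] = -4*u - 3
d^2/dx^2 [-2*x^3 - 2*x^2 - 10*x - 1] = -12*x - 4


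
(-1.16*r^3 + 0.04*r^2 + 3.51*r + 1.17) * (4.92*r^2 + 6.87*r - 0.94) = -5.7072*r^5 - 7.7724*r^4 + 18.6344*r^3 + 29.8325*r^2 + 4.7385*r - 1.0998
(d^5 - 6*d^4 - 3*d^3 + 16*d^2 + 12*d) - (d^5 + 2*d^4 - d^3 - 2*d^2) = -8*d^4 - 2*d^3 + 18*d^2 + 12*d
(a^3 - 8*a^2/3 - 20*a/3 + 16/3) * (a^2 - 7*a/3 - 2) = a^5 - 5*a^4 - 22*a^3/9 + 236*a^2/9 + 8*a/9 - 32/3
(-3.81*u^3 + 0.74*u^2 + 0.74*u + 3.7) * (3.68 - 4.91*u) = 18.7071*u^4 - 17.6542*u^3 - 0.9102*u^2 - 15.4438*u + 13.616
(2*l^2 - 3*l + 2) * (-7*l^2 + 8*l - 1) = -14*l^4 + 37*l^3 - 40*l^2 + 19*l - 2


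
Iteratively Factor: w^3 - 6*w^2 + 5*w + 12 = (w - 3)*(w^2 - 3*w - 4) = (w - 4)*(w - 3)*(w + 1)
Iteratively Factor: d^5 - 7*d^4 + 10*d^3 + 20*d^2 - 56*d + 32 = (d - 1)*(d^4 - 6*d^3 + 4*d^2 + 24*d - 32) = (d - 2)*(d - 1)*(d^3 - 4*d^2 - 4*d + 16) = (d - 2)*(d - 1)*(d + 2)*(d^2 - 6*d + 8) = (d - 4)*(d - 2)*(d - 1)*(d + 2)*(d - 2)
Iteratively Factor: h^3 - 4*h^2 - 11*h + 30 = (h - 5)*(h^2 + h - 6) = (h - 5)*(h + 3)*(h - 2)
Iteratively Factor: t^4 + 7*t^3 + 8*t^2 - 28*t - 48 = (t + 3)*(t^3 + 4*t^2 - 4*t - 16) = (t + 3)*(t + 4)*(t^2 - 4) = (t + 2)*(t + 3)*(t + 4)*(t - 2)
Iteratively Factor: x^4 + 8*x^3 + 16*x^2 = (x + 4)*(x^3 + 4*x^2) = (x + 4)^2*(x^2) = x*(x + 4)^2*(x)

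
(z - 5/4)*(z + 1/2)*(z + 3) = z^3 + 9*z^2/4 - 23*z/8 - 15/8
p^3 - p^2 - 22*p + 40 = (p - 4)*(p - 2)*(p + 5)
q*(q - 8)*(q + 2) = q^3 - 6*q^2 - 16*q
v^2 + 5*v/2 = v*(v + 5/2)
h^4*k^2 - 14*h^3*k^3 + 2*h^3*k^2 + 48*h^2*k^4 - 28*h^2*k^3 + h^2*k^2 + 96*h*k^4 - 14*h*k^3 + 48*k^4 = (h - 8*k)*(h - 6*k)*(h*k + k)^2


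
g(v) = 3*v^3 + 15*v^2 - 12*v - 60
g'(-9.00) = 447.00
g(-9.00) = -924.00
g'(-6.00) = 132.00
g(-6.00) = -96.00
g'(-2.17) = -34.72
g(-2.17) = 6.02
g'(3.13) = 170.07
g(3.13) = 141.39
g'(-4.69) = 45.26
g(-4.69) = 16.74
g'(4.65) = 322.10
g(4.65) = 510.17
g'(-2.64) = -28.47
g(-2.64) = 21.02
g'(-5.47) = 93.19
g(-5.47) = -36.55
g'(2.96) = 155.65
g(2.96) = 113.71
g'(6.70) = 593.01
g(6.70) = 1435.24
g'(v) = 9*v^2 + 30*v - 12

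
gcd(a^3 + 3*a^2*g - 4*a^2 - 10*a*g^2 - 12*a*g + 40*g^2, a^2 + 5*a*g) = a + 5*g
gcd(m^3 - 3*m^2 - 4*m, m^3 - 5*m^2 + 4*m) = m^2 - 4*m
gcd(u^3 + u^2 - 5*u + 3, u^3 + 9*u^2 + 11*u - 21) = u^2 + 2*u - 3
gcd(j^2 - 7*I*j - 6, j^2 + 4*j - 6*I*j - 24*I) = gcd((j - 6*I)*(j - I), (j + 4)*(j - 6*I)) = j - 6*I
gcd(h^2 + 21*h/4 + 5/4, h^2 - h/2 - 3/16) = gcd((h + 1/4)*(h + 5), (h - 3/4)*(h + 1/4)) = h + 1/4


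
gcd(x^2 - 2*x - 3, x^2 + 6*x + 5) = x + 1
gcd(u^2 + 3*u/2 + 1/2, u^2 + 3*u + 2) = u + 1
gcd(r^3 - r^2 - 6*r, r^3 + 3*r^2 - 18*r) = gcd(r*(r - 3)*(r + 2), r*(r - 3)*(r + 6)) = r^2 - 3*r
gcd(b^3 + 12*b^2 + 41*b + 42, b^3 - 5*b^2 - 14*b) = b + 2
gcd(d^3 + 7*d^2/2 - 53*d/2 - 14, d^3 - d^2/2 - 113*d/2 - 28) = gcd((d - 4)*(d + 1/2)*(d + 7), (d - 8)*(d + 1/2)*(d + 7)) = d^2 + 15*d/2 + 7/2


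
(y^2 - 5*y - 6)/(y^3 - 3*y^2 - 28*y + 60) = (y + 1)/(y^2 + 3*y - 10)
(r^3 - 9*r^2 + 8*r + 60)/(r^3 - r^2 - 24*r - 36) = (r - 5)/(r + 3)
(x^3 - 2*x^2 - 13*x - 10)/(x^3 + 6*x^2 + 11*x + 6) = (x - 5)/(x + 3)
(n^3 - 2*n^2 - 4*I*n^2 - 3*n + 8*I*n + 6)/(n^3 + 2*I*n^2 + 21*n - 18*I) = (n - 2)/(n + 6*I)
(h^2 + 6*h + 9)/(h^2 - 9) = (h + 3)/(h - 3)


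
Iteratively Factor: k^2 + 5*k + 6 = (k + 2)*(k + 3)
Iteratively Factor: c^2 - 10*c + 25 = (c - 5)*(c - 5)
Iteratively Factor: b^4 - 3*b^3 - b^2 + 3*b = (b - 3)*(b^3 - b) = b*(b - 3)*(b^2 - 1) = b*(b - 3)*(b + 1)*(b - 1)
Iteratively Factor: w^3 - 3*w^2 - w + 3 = (w + 1)*(w^2 - 4*w + 3) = (w - 1)*(w + 1)*(w - 3)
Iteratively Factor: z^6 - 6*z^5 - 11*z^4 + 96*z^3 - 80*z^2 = (z)*(z^5 - 6*z^4 - 11*z^3 + 96*z^2 - 80*z) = z^2*(z^4 - 6*z^3 - 11*z^2 + 96*z - 80) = z^2*(z - 4)*(z^3 - 2*z^2 - 19*z + 20) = z^2*(z - 4)*(z + 4)*(z^2 - 6*z + 5) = z^2*(z - 4)*(z - 1)*(z + 4)*(z - 5)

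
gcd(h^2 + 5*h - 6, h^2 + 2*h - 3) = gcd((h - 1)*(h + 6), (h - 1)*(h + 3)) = h - 1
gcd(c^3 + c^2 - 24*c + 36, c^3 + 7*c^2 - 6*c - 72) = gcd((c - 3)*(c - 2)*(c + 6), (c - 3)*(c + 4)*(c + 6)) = c^2 + 3*c - 18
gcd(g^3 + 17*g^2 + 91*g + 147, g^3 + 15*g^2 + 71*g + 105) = g^2 + 10*g + 21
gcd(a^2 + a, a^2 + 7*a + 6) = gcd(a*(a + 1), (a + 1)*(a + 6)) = a + 1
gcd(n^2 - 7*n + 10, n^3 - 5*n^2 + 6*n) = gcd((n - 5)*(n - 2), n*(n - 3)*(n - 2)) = n - 2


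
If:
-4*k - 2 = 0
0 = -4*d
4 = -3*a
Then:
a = -4/3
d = 0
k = -1/2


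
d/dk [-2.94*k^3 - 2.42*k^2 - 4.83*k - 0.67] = -8.82*k^2 - 4.84*k - 4.83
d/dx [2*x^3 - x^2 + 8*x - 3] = 6*x^2 - 2*x + 8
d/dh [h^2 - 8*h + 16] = 2*h - 8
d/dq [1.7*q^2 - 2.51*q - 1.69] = 3.4*q - 2.51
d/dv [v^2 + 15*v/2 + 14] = 2*v + 15/2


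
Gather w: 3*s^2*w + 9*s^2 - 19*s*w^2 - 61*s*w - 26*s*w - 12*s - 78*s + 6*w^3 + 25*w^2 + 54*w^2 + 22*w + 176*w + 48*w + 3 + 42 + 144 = 9*s^2 - 90*s + 6*w^3 + w^2*(79 - 19*s) + w*(3*s^2 - 87*s + 246) + 189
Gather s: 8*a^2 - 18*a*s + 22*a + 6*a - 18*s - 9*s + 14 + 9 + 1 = 8*a^2 + 28*a + s*(-18*a - 27) + 24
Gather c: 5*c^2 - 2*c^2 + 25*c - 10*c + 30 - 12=3*c^2 + 15*c + 18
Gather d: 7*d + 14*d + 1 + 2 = 21*d + 3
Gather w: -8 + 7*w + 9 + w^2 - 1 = w^2 + 7*w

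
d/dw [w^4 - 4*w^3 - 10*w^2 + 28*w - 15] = 4*w^3 - 12*w^2 - 20*w + 28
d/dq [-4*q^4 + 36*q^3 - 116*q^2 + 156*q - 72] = -16*q^3 + 108*q^2 - 232*q + 156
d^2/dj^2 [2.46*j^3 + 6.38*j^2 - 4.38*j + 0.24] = 14.76*j + 12.76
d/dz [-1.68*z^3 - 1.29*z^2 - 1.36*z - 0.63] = -5.04*z^2 - 2.58*z - 1.36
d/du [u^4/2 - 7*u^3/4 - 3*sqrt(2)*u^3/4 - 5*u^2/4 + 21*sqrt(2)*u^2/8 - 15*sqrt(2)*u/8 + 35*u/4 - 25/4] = 2*u^3 - 21*u^2/4 - 9*sqrt(2)*u^2/4 - 5*u/2 + 21*sqrt(2)*u/4 - 15*sqrt(2)/8 + 35/4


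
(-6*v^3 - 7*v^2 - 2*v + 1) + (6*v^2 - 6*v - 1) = -6*v^3 - v^2 - 8*v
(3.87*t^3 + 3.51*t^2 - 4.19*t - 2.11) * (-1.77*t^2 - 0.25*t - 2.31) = -6.8499*t^5 - 7.1802*t^4 - 2.4009*t^3 - 3.3259*t^2 + 10.2064*t + 4.8741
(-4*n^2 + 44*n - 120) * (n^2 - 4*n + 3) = -4*n^4 + 60*n^3 - 308*n^2 + 612*n - 360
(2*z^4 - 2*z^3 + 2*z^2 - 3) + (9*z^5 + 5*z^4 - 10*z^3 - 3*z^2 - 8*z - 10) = 9*z^5 + 7*z^4 - 12*z^3 - z^2 - 8*z - 13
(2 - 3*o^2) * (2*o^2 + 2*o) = -6*o^4 - 6*o^3 + 4*o^2 + 4*o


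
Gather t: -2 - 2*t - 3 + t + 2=-t - 3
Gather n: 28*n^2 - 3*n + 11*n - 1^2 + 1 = 28*n^2 + 8*n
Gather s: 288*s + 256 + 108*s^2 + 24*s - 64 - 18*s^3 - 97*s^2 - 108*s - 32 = -18*s^3 + 11*s^2 + 204*s + 160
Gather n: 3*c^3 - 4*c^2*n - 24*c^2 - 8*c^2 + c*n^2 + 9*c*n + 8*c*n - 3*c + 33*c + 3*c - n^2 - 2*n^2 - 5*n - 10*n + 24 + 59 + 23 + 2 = 3*c^3 - 32*c^2 + 33*c + n^2*(c - 3) + n*(-4*c^2 + 17*c - 15) + 108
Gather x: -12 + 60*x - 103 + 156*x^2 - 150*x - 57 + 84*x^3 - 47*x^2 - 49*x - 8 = 84*x^3 + 109*x^2 - 139*x - 180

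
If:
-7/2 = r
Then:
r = -7/2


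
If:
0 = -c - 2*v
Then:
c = -2*v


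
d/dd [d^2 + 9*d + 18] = 2*d + 9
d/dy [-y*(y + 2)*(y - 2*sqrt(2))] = -3*y^2 - 4*y + 4*sqrt(2)*y + 4*sqrt(2)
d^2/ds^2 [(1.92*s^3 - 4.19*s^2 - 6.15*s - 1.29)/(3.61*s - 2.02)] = (50.043264*s^3 - 84.006144*s^2 + 47.006208*s - 157.51063)/(47.045881*s^3 - 78.974526*s^2 + 44.190732*s - 8.242408)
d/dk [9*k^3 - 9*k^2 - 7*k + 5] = 27*k^2 - 18*k - 7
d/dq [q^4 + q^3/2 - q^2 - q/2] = 4*q^3 + 3*q^2/2 - 2*q - 1/2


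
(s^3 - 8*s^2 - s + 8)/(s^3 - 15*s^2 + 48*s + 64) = (s - 1)/(s - 8)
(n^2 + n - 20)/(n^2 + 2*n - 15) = (n - 4)/(n - 3)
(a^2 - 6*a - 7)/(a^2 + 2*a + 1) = (a - 7)/(a + 1)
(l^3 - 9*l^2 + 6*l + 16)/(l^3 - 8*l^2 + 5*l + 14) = (l - 8)/(l - 7)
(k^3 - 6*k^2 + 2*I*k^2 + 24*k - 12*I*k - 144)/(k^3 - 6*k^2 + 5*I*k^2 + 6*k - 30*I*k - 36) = (k - 4*I)/(k - I)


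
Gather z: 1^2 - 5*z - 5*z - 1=-10*z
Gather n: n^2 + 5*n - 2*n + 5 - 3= n^2 + 3*n + 2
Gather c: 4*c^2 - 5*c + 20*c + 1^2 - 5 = 4*c^2 + 15*c - 4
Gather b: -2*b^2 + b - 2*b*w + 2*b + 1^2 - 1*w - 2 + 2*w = -2*b^2 + b*(3 - 2*w) + w - 1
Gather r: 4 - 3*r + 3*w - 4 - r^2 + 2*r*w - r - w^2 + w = -r^2 + r*(2*w - 4) - w^2 + 4*w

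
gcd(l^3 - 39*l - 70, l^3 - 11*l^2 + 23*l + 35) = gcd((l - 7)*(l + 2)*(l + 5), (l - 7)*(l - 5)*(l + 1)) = l - 7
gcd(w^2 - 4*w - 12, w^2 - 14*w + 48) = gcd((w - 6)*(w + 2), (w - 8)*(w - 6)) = w - 6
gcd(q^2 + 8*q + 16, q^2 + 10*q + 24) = q + 4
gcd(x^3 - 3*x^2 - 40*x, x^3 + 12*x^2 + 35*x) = x^2 + 5*x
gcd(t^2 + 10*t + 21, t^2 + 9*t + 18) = t + 3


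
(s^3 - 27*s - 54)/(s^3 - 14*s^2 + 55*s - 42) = (s^2 + 6*s + 9)/(s^2 - 8*s + 7)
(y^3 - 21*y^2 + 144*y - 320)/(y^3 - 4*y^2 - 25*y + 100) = (y^2 - 16*y + 64)/(y^2 + y - 20)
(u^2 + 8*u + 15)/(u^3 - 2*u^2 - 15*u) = (u + 5)/(u*(u - 5))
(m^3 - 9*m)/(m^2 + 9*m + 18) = m*(m - 3)/(m + 6)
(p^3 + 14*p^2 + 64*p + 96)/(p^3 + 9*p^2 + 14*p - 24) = (p + 4)/(p - 1)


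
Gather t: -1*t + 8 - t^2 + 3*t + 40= -t^2 + 2*t + 48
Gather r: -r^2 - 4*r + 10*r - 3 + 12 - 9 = -r^2 + 6*r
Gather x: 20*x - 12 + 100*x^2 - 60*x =100*x^2 - 40*x - 12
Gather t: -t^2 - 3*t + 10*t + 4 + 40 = -t^2 + 7*t + 44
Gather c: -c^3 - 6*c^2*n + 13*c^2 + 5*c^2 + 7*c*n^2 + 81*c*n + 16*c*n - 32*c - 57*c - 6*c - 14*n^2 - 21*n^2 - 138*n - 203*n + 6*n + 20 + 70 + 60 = -c^3 + c^2*(18 - 6*n) + c*(7*n^2 + 97*n - 95) - 35*n^2 - 335*n + 150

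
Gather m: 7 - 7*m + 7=14 - 7*m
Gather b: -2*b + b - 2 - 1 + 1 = -b - 2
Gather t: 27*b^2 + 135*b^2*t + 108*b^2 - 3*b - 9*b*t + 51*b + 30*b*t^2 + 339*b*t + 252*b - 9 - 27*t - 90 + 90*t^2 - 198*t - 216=135*b^2 + 300*b + t^2*(30*b + 90) + t*(135*b^2 + 330*b - 225) - 315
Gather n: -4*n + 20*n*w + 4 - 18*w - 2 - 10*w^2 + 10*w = n*(20*w - 4) - 10*w^2 - 8*w + 2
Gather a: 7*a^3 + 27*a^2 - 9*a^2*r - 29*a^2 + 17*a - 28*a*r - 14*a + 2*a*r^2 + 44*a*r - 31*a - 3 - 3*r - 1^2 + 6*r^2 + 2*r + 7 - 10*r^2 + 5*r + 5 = 7*a^3 + a^2*(-9*r - 2) + a*(2*r^2 + 16*r - 28) - 4*r^2 + 4*r + 8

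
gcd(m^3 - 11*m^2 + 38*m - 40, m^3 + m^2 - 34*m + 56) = m^2 - 6*m + 8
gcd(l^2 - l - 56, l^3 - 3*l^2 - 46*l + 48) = l - 8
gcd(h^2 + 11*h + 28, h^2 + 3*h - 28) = h + 7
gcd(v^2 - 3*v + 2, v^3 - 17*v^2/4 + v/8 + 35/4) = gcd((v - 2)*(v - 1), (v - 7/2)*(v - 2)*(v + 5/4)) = v - 2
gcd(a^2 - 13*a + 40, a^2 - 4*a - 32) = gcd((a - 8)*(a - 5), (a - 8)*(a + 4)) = a - 8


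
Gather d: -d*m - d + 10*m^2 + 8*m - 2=d*(-m - 1) + 10*m^2 + 8*m - 2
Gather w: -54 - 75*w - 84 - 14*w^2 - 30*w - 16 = -14*w^2 - 105*w - 154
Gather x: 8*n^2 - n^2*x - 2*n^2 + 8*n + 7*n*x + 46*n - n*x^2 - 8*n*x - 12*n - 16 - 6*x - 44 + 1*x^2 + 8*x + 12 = 6*n^2 + 42*n + x^2*(1 - n) + x*(-n^2 - n + 2) - 48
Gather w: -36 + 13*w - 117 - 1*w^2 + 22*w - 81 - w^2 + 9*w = -2*w^2 + 44*w - 234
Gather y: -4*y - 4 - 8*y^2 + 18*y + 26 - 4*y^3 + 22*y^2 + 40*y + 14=-4*y^3 + 14*y^2 + 54*y + 36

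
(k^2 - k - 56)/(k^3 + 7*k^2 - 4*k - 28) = (k - 8)/(k^2 - 4)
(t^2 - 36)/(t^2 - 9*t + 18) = (t + 6)/(t - 3)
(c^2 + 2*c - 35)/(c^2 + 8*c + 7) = (c - 5)/(c + 1)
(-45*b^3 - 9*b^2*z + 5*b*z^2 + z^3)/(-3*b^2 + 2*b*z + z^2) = (-15*b^2 + 2*b*z + z^2)/(-b + z)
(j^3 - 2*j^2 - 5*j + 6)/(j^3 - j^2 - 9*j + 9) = (j + 2)/(j + 3)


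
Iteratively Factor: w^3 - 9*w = (w + 3)*(w^2 - 3*w) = w*(w + 3)*(w - 3)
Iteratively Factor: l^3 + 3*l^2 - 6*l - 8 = (l - 2)*(l^2 + 5*l + 4) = (l - 2)*(l + 1)*(l + 4)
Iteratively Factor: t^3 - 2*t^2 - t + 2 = (t + 1)*(t^2 - 3*t + 2) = (t - 1)*(t + 1)*(t - 2)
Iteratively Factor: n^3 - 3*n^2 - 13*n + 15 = (n - 5)*(n^2 + 2*n - 3) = (n - 5)*(n + 3)*(n - 1)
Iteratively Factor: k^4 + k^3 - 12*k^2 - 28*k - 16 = (k - 4)*(k^3 + 5*k^2 + 8*k + 4) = (k - 4)*(k + 2)*(k^2 + 3*k + 2) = (k - 4)*(k + 1)*(k + 2)*(k + 2)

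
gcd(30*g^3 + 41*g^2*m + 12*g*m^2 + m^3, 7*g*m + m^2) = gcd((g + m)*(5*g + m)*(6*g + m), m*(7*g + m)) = 1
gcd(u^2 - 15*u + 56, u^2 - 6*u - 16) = u - 8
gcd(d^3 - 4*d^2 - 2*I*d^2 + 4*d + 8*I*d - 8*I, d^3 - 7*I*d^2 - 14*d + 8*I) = d - 2*I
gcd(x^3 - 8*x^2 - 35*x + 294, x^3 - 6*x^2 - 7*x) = x - 7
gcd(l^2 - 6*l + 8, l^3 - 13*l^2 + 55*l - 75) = 1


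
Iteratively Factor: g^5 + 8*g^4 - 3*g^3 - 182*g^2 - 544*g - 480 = (g + 4)*(g^4 + 4*g^3 - 19*g^2 - 106*g - 120) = (g + 3)*(g + 4)*(g^3 + g^2 - 22*g - 40) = (g + 2)*(g + 3)*(g + 4)*(g^2 - g - 20) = (g - 5)*(g + 2)*(g + 3)*(g + 4)*(g + 4)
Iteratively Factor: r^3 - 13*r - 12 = (r + 1)*(r^2 - r - 12) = (r - 4)*(r + 1)*(r + 3)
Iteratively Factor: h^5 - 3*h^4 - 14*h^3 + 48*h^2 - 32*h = (h)*(h^4 - 3*h^3 - 14*h^2 + 48*h - 32) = h*(h - 1)*(h^3 - 2*h^2 - 16*h + 32) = h*(h - 1)*(h + 4)*(h^2 - 6*h + 8) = h*(h - 4)*(h - 1)*(h + 4)*(h - 2)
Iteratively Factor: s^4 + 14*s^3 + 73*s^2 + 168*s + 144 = (s + 3)*(s^3 + 11*s^2 + 40*s + 48) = (s + 3)*(s + 4)*(s^2 + 7*s + 12) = (s + 3)^2*(s + 4)*(s + 4)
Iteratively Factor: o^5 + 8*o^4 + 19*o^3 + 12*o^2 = (o + 1)*(o^4 + 7*o^3 + 12*o^2) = (o + 1)*(o + 4)*(o^3 + 3*o^2) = o*(o + 1)*(o + 4)*(o^2 + 3*o) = o^2*(o + 1)*(o + 4)*(o + 3)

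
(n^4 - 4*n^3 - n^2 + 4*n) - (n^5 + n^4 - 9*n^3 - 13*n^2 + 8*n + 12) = -n^5 + 5*n^3 + 12*n^2 - 4*n - 12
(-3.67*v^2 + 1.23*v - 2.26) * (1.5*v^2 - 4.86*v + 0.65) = -5.505*v^4 + 19.6812*v^3 - 11.7533*v^2 + 11.7831*v - 1.469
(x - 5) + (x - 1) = 2*x - 6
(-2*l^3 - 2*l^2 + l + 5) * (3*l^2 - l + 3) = -6*l^5 - 4*l^4 - l^3 + 8*l^2 - 2*l + 15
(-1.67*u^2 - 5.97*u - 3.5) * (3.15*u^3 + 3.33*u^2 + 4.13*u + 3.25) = -5.2605*u^5 - 24.3666*u^4 - 37.8022*u^3 - 41.7386*u^2 - 33.8575*u - 11.375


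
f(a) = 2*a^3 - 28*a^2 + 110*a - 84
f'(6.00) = -10.00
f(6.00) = 0.00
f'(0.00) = 110.00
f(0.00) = -84.00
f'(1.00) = 60.00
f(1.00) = 0.00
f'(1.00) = 60.00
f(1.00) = 0.00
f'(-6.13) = 678.74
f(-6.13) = -2271.15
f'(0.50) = 83.50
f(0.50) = -35.75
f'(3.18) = -7.41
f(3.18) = 46.97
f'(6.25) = -5.62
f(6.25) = -1.97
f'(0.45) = 86.02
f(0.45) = -39.99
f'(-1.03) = 174.05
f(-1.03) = -229.19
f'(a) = 6*a^2 - 56*a + 110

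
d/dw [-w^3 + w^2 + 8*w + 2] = -3*w^2 + 2*w + 8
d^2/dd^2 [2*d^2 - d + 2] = 4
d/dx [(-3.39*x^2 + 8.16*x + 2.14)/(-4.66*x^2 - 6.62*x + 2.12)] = (60.4674*x^2 + 5.57119999999999*x + 31.466)/(21.7156*x^4 + 61.6984*x^3 + 24.066*x^2 - 28.0688*x + 4.4944)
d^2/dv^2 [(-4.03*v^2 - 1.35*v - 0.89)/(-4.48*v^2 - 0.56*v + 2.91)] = (33.9691520000001*v^3 + 422.40576*v^2 + 118.995072*v + 96.416518)/(89.915392*v^6 + 33.718272*v^5 - 170.999808*v^4 - 43.628032*v^3 + 111.073536*v^2 + 14.226408*v - 24.642171)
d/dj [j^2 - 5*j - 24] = 2*j - 5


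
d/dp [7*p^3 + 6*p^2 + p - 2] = 21*p^2 + 12*p + 1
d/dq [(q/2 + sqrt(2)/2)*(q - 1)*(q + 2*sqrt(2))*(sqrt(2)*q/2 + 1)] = sqrt(2)*q^3 - 3*sqrt(2)*q^2/4 + 6*q^2 - 4*q + 5*sqrt(2)*q - 5*sqrt(2)/2 + 2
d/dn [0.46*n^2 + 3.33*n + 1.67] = 0.92*n + 3.33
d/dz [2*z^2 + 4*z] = 4*z + 4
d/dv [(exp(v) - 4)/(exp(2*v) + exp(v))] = (-exp(2*v) + 8*exp(v) + 4)*exp(-v)/(exp(2*v) + 2*exp(v) + 1)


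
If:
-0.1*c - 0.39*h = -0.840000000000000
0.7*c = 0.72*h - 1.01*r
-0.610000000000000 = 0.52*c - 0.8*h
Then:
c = 1.54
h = 1.76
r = 0.19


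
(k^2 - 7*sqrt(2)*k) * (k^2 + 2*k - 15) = k^4 - 7*sqrt(2)*k^3 + 2*k^3 - 14*sqrt(2)*k^2 - 15*k^2 + 105*sqrt(2)*k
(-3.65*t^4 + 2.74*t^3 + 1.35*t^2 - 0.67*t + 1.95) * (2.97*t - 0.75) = -10.8405*t^5 + 10.8753*t^4 + 1.9545*t^3 - 3.0024*t^2 + 6.294*t - 1.4625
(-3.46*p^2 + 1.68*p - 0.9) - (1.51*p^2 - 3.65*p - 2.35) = -4.97*p^2 + 5.33*p + 1.45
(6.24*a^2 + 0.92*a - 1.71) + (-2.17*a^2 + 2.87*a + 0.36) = 4.07*a^2 + 3.79*a - 1.35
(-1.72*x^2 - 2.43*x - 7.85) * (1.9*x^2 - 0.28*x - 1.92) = -3.268*x^4 - 4.1354*x^3 - 10.9322*x^2 + 6.8636*x + 15.072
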